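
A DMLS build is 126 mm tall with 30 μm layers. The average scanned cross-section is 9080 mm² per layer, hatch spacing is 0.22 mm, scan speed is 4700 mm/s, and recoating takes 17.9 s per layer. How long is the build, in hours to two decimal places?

Layers = ⌈126/0.03⌉ = 4200.
Scan path per layer: 9080 / 0.22 → 41272.7 mm.
Per-layer scan time: 41272.7 / 4700 → 8.7814 s.
Time per layer = 8.7814 + 17.9 = 26.6814 s.
4200 layers × 26.6814 s/layer = 112061.88 s, i.e. 31.13 hours.

31.13 hours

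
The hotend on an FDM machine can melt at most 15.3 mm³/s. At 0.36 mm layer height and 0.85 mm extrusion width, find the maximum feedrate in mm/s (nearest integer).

Bead cross-section = 0.36 × 0.85 = 0.306 mm².
Max speed = 15.3 / 0.306 = 50.00 ≈ 50 mm/s.

50 mm/s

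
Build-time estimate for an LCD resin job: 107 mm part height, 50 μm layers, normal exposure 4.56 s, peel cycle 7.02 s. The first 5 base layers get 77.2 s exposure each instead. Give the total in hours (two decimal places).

6.98 hours

Layers = ⌈107/0.05⌉ = 2140.
Bottom layers = 5 × (77.2 + 7.02), so 421.1 s.
Normal layers: 2135 × (4.56 + 7.02) → 24723.3 s.
Sum: 421.1 + 24723.3 = 25144.4 s → 6.98 hours.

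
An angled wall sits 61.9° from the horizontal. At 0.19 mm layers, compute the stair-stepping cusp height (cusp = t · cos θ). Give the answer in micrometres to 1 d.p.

Cusp = layer height × cos(61.9°) = 0.19 × 0.4710 = 0.08949 mm = 89.5 μm.

89.5 μm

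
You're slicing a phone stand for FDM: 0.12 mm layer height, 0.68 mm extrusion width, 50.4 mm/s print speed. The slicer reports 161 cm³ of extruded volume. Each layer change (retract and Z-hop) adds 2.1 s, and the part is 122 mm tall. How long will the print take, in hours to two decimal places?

Line area: 0.12 × 0.68 → 0.0816 mm².
Path length: 161000 mm³ / 0.0816 mm² → 1973039.2 mm.
Time extruding: 1973039.2 / 50.4 → 39147.6 s.
Layer count = ceil(122 / 0.12) = 1017.
Z-hop total: 1017 × 2.1 → 2135.7 s.
Total = 39147.6 + 2135.7 = 41283.3 s = 11.47 hours.

11.47 hours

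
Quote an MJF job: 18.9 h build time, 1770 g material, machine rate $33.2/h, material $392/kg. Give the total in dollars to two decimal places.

Machine cost = 33.2 × 18.9, so $627.48.
Material cost: 392 × 1770/1000 → $693.84.
Job cost: 627.48 + 693.84 = $1321.32.

$1321.32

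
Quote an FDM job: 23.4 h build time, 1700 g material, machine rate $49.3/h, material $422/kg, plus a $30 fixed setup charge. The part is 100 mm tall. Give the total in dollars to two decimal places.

Time charge: 49.3 × 23.4 → $1153.62.
Feedstock cost: 422 × 1700/1000 → $717.40.
Total = 1153.62 + 717.40 + 30 = $1901.02.

$1901.02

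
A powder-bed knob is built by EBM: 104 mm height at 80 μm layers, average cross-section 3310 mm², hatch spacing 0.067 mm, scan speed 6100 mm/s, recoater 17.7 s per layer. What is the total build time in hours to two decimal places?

Number of layers: 104 / 0.08 → 1300 (rounded up).
Hatch length per layer = 3310 / 0.067, so 49403 mm.
Scan time per layer: 49403 / 6100 → 8.0989 s.
Per-layer time = 8.0989 + 17.7, so 25.7989 s.
Build time = 1300 × 25.7989 = 33538.57 s = 9.32 hours.

9.32 hours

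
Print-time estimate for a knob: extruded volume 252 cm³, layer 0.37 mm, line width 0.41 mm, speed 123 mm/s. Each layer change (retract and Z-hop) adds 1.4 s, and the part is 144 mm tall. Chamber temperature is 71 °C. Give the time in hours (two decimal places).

3.90 hours

Line area = 0.37 × 0.41, so 0.1517 mm².
Path length: 252000 mm³ / 0.1517 mm² → 1661173.4 mm.
Extrusion time: 1661173.4 / 123 → 13505.5 s.
Layers = ⌈144/0.37⌉ = 390.
Non-print overhead: 390 × 1.4 → 546 s.
Total = 13505.5 + 546 = 14051.5 s = 3.90 hours.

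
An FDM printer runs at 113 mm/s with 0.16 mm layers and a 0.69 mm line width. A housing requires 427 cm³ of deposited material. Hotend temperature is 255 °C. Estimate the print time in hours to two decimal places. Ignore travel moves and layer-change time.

Bead cross-section = 0.16 × 0.69, so 0.1104 mm².
Toolpath length = 427 cm³ / 0.1104 mm² = 427000 / 0.1104 = 3867753.6 mm.
Extrusion time = 3867753.6 / 113 = 34227.9 s.
Converting: 34227.9 s = 9.51 hours.

9.51 hours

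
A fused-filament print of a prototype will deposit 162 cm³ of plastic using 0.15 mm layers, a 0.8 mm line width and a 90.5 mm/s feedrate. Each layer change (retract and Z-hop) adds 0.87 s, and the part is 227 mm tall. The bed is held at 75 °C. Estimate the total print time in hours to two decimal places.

4.51 hours

Line area = 0.15 × 0.8, so 0.12 mm².
Toolpath length = 162 cm³ / 0.12 mm² = 162000 / 0.12 = 1350000 mm.
Extrusion time = 1350000 / 90.5 = 14917.1 s.
Layer count = ceil(227 / 0.15) = 1514.
Z-hop total = 1514 × 0.87, so 1317.18 s.
Altogether 14917.1 + 1317.18 = 16234.28 s, i.e. 4.51 hours.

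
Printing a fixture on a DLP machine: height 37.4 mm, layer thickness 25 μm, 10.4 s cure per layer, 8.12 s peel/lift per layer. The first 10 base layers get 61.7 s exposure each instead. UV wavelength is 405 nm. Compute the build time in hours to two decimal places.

7.84 hours

Number of layers: 37.4 / 0.025 → 1496 (rounded up).
Bottom layers: 10 × (61.7 + 8.12) → 698.2 s.
Normal layers = 1486 × (10.4 + 8.12), so 27520.72 s.
Total = 698.2 + 27520.72 = 28218.92 s = 7.84 hours.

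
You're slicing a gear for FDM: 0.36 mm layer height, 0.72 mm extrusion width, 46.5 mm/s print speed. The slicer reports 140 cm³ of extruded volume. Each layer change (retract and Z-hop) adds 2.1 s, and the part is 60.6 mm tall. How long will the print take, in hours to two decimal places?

3.33 hours

Line area = 0.36 × 0.72, so 0.2592 mm².
Path length: 140000 mm³ / 0.2592 mm² → 540123.5 mm.
Extrusion time = 540123.5 / 46.5 = 11615.6 s.
Number of layers: 60.6 / 0.36 → 169 (rounded up).
Layer-change overhead = 169 × 2.1, so 354.9 s.
Altogether 11615.6 + 354.9 = 11970.5 s, i.e. 3.33 hours.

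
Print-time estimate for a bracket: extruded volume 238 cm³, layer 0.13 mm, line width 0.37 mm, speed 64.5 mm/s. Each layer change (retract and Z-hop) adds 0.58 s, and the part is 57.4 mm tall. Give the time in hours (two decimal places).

21.38 hours

Extrusion cross-section = 0.13 × 0.37, so 0.0481 mm².
Total extruded path = 238000/0.0481 = 4948024.9 mm.
Time extruding = 4948024.9 / 64.5 = 76713.6 s.
Layers = ⌈57.4/0.13⌉ = 442.
Non-print overhead = 442 × 0.58 = 256.36 s.
Total = 76713.6 + 256.36 = 76969.96 s = 21.38 hours.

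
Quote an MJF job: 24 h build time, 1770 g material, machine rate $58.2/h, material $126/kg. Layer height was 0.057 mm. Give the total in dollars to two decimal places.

Time charge = 58.2 × 24, so $1396.80.
Material cost: 126 × 1770/1000 → $223.02.
Total = 1396.80 + 223.02 = $1619.82.

$1619.82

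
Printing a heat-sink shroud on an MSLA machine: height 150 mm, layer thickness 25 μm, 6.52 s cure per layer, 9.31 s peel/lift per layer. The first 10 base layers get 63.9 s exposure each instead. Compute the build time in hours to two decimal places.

26.54 hours

Number of layers: 150 / 0.025 → 6000 (rounded up).
Burn-in layers = 10 × (63.9 + 9.31), so 732.1 s.
Remaining layers = 5990 × (6.52 + 9.31) = 94821.7 s.
Sum: 732.1 + 94821.7 = 95553.8 s → 26.54 hours.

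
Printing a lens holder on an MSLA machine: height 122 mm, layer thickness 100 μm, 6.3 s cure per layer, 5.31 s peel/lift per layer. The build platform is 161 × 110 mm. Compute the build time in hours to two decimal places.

Number of layers: 122 / 0.1 → 1220 (rounded up).
Each layer takes: 6.3 + 5.31 → 11.61 s.
Build time: 1220 × 11.61 s = 14164.2 s, i.e. 3.93 hours.

3.93 hours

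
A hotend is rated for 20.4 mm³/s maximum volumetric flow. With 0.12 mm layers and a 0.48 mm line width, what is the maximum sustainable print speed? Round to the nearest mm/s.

Bead cross-section = 0.12 × 0.48 = 0.0576 mm².
v_max = Q/A = 20.4/0.0576 = 354.17 mm/s → 354 mm/s.

354 mm/s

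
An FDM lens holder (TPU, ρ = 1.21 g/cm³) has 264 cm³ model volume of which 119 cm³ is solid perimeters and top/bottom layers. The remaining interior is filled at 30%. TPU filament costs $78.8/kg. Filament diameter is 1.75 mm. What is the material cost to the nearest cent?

$15.49

Volume inside the shell = 264 − 119, so 145 cm³.
Infill volume = 0.30 × 145, so 43.5 cm³.
Total extruded = 119 + 43.5, so 162.5 cm³.
Mass = 162.5 × 1.21, so 196.625 g.
At $78.8/kg: 196.625/1000 × 78.8 = $15.49.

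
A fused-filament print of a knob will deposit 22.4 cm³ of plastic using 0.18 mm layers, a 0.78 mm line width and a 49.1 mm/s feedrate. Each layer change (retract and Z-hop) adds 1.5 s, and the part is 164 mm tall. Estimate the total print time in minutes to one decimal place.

77.0 minutes

Line area: 0.18 × 0.78 → 0.1404 mm².
Total extruded path = 22400/0.1404 = 159544.2 mm.
Extrusion time: 159544.2 / 49.1 → 3249.4 s.
Layer count = ceil(164 / 0.18) = 912.
Z-hop total: 912 × 1.5 → 1368 s.
Altogether 3249.4 + 1368 = 4617.4 s, i.e. 77.0 minutes.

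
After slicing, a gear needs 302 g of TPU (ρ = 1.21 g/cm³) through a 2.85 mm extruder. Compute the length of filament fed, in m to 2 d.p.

Extruded volume: 302/1.21 = 249.5868 cm³ (249586.8 mm³).
Cross-section of 2.85 mm filament: π·(2.85/2)² = 6.3794 mm².
Length = 249586.8 / 6.3794 = 39123.87 mm = 39.12 m.

39.12 m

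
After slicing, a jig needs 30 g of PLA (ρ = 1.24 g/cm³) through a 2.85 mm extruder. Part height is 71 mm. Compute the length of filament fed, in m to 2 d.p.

3.79 m

Extruded volume: 30/1.24 = 24.1935 cm³ (24193.5 mm³).
Filament cross-section = π × (2.85/2)² = 6.3794 mm².
L = V/A = 24193.5/6.3794 = 3792.44 mm → 3.79 m.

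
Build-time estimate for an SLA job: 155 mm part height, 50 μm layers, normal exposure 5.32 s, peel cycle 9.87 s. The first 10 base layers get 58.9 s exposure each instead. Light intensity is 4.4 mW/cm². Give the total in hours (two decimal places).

Number of layers: 155 / 0.05 → 3100 (rounded up).
Burn-in layers: 10 × (58.9 + 9.87) → 687.7 s.
Remaining layers = 3090 × (5.32 + 9.87), so 46937.1 s.
Sum: 687.7 + 46937.1 = 47624.8 s → 13.23 hours.

13.23 hours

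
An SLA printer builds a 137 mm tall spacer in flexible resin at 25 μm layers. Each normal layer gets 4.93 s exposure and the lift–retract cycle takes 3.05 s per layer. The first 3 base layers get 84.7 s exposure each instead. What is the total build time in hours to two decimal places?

Layer count = ceil(137 / 0.025) = 5480.
Burn-in layers: 3 × (84.7 + 3.05) → 263.25 s.
Normal layers = 5477 × (4.93 + 3.05) = 43706.46 s.
Total = 263.25 + 43706.46 = 43969.71 s = 12.21 hours.

12.21 hours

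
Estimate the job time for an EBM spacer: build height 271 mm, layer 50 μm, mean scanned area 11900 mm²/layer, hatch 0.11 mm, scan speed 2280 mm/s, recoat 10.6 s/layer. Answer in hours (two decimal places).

Number of layers: 271 / 0.05 → 5420 (rounded up).
Scan path per layer = 11900 / 0.11, so 108181.8 mm.
Per-layer scan time = 108181.8 / 2280 = 47.4482 s.
Per-layer time = 47.4482 + 10.6, so 58.0482 s.
Total: 5420 × 58.0482 s = 314621.244 s → 87.39 hours.

87.39 hours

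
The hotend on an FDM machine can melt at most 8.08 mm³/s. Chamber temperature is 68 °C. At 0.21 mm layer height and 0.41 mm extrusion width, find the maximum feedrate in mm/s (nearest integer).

Bead cross-section: 0.21 × 0.41 → 0.0861 mm².
v_max = Q/A = 8.08/0.0861 = 93.84 mm/s → 94 mm/s.

94 mm/s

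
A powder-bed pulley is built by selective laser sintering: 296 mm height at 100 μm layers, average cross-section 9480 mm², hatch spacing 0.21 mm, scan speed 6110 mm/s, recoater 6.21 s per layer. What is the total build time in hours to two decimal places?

Layers = ⌈296/0.1⌉ = 2960.
Per-layer scan distance = 9480 / 0.21, so 45142.9 mm.
Scan time per layer = 45142.9 / 6110, so 7.3884 s.
Layer cycle = 7.3884 + 6.21 = 13.5984 s.
Build time = 2960 × 13.5984 = 40251.264 s = 11.18 hours.

11.18 hours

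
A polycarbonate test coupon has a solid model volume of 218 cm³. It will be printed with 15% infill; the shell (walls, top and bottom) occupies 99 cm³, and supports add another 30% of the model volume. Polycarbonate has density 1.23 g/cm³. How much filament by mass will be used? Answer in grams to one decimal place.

224.2 g

Infill region = 218 − 99 = 119 cm³.
Deposited infill: 0.15 × 119 → 17.85 cm³.
Support = 0.30 × 218 = 65.4 cm³.
Total extruded = 99 + 17.85 + 65.4 = 182.25 cm³.
Mass = 182.25 × 1.23 = 224.1675 g.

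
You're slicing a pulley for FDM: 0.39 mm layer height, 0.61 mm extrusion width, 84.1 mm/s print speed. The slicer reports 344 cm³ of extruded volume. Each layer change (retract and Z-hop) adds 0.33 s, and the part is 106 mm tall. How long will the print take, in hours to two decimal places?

4.80 hours

Bead cross-section = 0.39 × 0.61, so 0.2379 mm².
Toolpath length = 344 cm³ / 0.2379 mm² = 344000 / 0.2379 = 1445985.7 mm.
Extrusion time: 1445985.7 / 84.1 → 17193.6 s.
Number of layers: 106 / 0.39 → 272 (rounded up).
Layer-change overhead: 272 × 0.33 → 89.76 s.
Altogether 17193.6 + 89.76 = 17283.36 s, i.e. 4.80 hours.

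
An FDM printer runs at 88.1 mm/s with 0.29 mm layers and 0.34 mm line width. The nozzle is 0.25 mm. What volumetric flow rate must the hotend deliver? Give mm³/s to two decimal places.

8.69

Bead cross-section = 0.29 × 0.34 = 0.0986 mm².
Q = v·A = 88.1 × 0.0986 = 8.69 mm³/s.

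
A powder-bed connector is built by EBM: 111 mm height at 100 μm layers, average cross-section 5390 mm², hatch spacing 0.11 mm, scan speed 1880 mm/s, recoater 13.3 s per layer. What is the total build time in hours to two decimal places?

Layer count = ceil(111 / 0.1) = 1110.
Hatch length per layer = 5390 / 0.11, so 49000 mm.
Scan time per layer = 49000 / 1880 = 26.0638 s.
Per-layer time: 26.0638 + 13.3 → 39.3638 s.
Build time = 1110 × 39.3638 = 43693.818 s = 12.14 hours.

12.14 hours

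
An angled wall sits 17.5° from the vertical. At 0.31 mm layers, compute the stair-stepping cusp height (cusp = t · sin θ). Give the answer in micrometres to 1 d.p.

93.2 μm

h_c = t·sin θ = 0.31 × 0.3007 = 0.093217 mm (93.2 μm).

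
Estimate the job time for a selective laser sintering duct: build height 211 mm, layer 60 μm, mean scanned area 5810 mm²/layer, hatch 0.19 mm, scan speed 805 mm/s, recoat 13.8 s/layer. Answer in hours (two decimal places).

50.59 hours

Layers = ⌈211/0.06⌉ = 3517.
Hatch length per layer: 5810 / 0.19 → 30578.9 mm.
Laser time per layer = 30578.9 / 805 = 37.9862 s.
Per-layer time: 37.9862 + 13.8 → 51.7862 s.
Build time = 3517 × 51.7862 = 182132.0654 s = 50.59 hours.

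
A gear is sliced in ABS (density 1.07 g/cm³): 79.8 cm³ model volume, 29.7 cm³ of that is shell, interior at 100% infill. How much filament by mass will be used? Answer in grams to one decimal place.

85.4 g

Interior volume = 79.8 − 29.7 = 50.1 cm³.
Infill volume = 1.00 × 50.1, so 50.1 cm³.
Total printed volume = 29.7 + 50.1 = 79.8 cm³.
Mass: 79.8 × 1.07 → 85.386 g.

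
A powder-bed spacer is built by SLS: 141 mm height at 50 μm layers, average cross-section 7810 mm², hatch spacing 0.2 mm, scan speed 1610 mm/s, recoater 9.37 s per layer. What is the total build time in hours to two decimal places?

Layers = ⌈141/0.05⌉ = 2820.
Hatch length per layer = 7810 / 0.2, so 39050 mm.
Scan time per layer = 39050 / 1610 = 24.2547 s.
Per-layer time = 24.2547 + 9.37 = 33.6247 s.
2820 layers × 33.6247 s/layer = 94821.654 s, i.e. 26.34 hours.

26.34 hours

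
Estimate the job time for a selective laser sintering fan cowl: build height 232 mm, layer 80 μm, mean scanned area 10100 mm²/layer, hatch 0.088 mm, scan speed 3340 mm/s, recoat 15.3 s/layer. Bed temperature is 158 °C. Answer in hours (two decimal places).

40.01 hours

Number of layers: 232 / 0.08 → 2900 (rounded up).
Scan path per layer = 10100 / 0.088, so 114772.7 mm.
Laser time per layer: 114772.7 / 3340 → 34.3631 s.
Time per layer = 34.3631 + 15.3 = 49.6631 s.
Total: 2900 × 49.6631 s = 144022.99 s → 40.01 hours.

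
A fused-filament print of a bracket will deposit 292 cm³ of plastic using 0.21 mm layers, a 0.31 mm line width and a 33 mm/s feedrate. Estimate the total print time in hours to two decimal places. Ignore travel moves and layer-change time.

37.76 hours

Bead cross-section = 0.21 × 0.31 = 0.0651 mm².
Path length: 292000 mm³ / 0.0651 mm² → 4485407.1 mm.
Time extruding = 4485407.1 / 33 = 135921.4 s.
That's 135921.4 s → 37.76 hours.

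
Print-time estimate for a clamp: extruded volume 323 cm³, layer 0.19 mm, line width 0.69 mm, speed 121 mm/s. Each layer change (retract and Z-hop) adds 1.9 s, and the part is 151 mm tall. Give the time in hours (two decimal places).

6.08 hours

Line area = 0.19 × 0.69 = 0.1311 mm².
Toolpath length = 323 cm³ / 0.1311 mm² = 323000 / 0.1311 = 2463768.1 mm.
Print-move time = 2463768.1 / 121, so 20361.7 s.
Layers = ⌈151/0.19⌉ = 795.
Z-hop total = 795 × 1.9 = 1510.5 s.
Altogether 20361.7 + 1510.5 = 21872.2 s, i.e. 6.08 hours.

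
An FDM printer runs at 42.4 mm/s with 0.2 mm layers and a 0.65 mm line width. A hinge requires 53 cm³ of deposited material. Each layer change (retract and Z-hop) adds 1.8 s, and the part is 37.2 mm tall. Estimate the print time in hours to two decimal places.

Extrusion cross-section = 0.2 × 0.65 = 0.13 mm².
Path length: 53000 mm³ / 0.13 mm² → 407692.3 mm.
Extrusion time: 407692.3 / 42.4 → 9615.4 s.
Layer count = ceil(37.2 / 0.2) = 186.
Non-print overhead = 186 × 1.8, so 334.8 s.
Altogether 9615.4 + 334.8 = 9950.2 s, i.e. 2.76 hours.

2.76 hours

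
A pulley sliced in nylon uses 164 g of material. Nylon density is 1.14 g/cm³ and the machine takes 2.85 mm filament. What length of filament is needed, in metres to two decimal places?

Volume = 164 g / 1.14 g·cm⁻³ = 143.8596 cm³ = 143859.6 mm³.
A = π r² = π × 1.425² = 6.3794 mm².
L = V/A = 143859.6/6.3794 = 22550.65 mm → 22.55 m.

22.55 m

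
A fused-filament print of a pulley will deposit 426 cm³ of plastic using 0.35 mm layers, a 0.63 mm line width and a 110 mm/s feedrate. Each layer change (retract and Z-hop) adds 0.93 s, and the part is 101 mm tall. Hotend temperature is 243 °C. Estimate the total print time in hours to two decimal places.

4.95 hours

Bead cross-section = 0.35 × 0.63, so 0.2205 mm².
Total extruded path = 426000/0.2205 = 1931972.8 mm.
Time extruding = 1931972.8 / 110 = 17563.4 s.
Layer count = ceil(101 / 0.35) = 289.
Non-print overhead = 289 × 0.93, so 268.77 s.
Altogether 17563.4 + 268.77 = 17832.17 s, i.e. 4.95 hours.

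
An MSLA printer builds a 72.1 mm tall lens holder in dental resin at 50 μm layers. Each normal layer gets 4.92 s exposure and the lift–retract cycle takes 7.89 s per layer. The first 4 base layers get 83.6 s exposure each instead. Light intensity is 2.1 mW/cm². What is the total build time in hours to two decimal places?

5.22 hours

Number of layers: 72.1 / 0.05 → 1442 (rounded up).
Bottom layers: 4 × (83.6 + 7.89) → 365.96 s.
Remaining layers: 1438 × (4.92 + 7.89) → 18420.78 s.
Sum: 365.96 + 18420.78 = 18786.74 s → 5.22 hours.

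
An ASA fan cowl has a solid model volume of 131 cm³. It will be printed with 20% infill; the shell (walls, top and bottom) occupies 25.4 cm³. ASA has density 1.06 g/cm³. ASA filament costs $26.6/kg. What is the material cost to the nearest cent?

$1.31

Volume inside the shell: 131 − 25.4 → 105.6 cm³.
Infill deposited = 0.20 × 105.6 = 21.12 cm³.
Total extruded = 25.4 + 21.12, so 46.52 cm³.
Mass: 46.52 × 1.06 → 49.3112 g.
At $26.6/kg: 49.3112/1000 × 26.6 = $1.31.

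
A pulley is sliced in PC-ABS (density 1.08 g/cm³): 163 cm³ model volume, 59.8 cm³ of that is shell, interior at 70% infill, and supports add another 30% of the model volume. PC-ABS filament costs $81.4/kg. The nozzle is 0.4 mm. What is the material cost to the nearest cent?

Interior volume: 163 − 59.8 → 103.2 cm³.
Infill deposited = 0.70 × 103.2, so 72.24 cm³.
Support: 0.30 × 163 → 48.9 cm³.
Total extruded = 59.8 + 72.24 + 48.9, so 180.94 cm³.
Mass = 180.94 × 1.08, so 195.4152 g.
At $81.4/kg: 195.4152/1000 × 81.4 = $15.91.

$15.91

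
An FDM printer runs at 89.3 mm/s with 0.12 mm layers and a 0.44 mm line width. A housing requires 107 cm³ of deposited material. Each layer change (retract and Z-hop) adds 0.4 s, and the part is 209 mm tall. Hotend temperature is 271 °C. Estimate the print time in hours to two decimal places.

Bead cross-section = 0.12 × 0.44, so 0.0528 mm².
Toolpath length = 107 cm³ / 0.0528 mm² = 107000 / 0.0528 = 2026515.2 mm.
Time extruding = 2026515.2 / 89.3 = 22693.3 s.
Layers = ⌈209/0.12⌉ = 1742.
Z-hop total = 1742 × 0.4 = 696.8 s.
Total = 22693.3 + 696.8 = 23390.1 s = 6.50 hours.

6.50 hours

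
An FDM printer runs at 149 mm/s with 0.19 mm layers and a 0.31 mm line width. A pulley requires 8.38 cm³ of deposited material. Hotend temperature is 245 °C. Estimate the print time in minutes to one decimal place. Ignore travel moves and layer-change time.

15.9 minutes

Line area = 0.19 × 0.31, so 0.0589 mm².
Toolpath length = 8.38 cm³ / 0.0589 mm² = 8380 / 0.0589 = 142275 mm.
Print-move time: 142275 / 149 → 954.9 s.
954.9 s = 15.9 minutes.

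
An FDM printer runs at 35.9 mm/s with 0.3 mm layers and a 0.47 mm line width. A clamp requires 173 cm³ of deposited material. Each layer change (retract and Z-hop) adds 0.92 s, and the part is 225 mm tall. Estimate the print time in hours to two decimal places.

Extrusion cross-section = 0.3 × 0.47, so 0.141 mm².
Path length: 173000 mm³ / 0.141 mm² → 1226950.4 mm.
Print-move time = 1226950.4 / 35.9 = 34176.9 s.
Layers = ⌈225/0.3⌉ = 750.
Z-hop total = 750 × 0.92 = 690 s.
Total = 34176.9 + 690 = 34866.9 s = 9.69 hours.

9.69 hours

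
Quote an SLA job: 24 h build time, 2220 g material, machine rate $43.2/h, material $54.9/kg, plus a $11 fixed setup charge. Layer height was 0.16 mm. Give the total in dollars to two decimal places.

$1169.68

Machine cost = 43.2 × 24, so $1036.80.
Material cost = 54.9 × 2220/1000, so $121.878.
Total = 1036.80 + 121.878 + 11 = 1169.678 ≈ $1169.68.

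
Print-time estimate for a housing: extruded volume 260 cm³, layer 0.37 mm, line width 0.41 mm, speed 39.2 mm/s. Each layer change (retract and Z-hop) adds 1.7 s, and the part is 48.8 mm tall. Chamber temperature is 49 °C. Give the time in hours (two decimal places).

Bead cross-section: 0.37 × 0.41 → 0.1517 mm².
Path length: 260000 mm³ / 0.1517 mm² → 1713909 mm.
Time extruding = 1713909 / 39.2 = 43722.2 s.
Layer count = ceil(48.8 / 0.37) = 132.
Z-hop total: 132 × 1.7 → 224.4 s.
Altogether 43722.2 + 224.4 = 43946.6 s, i.e. 12.21 hours.

12.21 hours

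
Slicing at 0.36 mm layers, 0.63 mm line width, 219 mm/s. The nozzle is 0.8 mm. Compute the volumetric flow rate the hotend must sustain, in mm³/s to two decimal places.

Bead cross-section: 0.36 × 0.63 → 0.2268 mm².
Q = v·A = 219 × 0.2268 = 49.67 mm³/s.

49.67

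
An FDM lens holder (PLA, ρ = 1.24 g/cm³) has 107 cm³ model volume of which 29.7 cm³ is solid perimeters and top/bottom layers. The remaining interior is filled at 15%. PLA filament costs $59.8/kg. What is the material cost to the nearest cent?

Interior volume: 107 − 29.7 → 77.3 cm³.
Deposited infill = 0.15 × 77.3, so 11.595 cm³.
Deposited volume = 29.7 + 11.595, so 41.295 cm³.
Mass: 41.295 × 1.24 → 51.2058 g.
At $59.8/kg: 51.2058/1000 × 59.8 = $3.06.

$3.06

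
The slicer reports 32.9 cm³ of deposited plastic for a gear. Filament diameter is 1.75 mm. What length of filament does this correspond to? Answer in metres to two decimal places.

13.68 m

Cross-section of 1.75 mm filament: π·(1.75/2)² = 2.4053 mm².
Length = 32.9 cm³ / 2.4053 mm² = 32900 / 2.4053 = 13678.13 mm = 13.68 m.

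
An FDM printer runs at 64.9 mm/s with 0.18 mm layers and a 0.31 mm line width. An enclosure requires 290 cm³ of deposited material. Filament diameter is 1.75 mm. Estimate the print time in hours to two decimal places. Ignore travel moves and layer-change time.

Line area: 0.18 × 0.31 → 0.0558 mm².
Path length: 290000 mm³ / 0.0558 mm² → 5197132.6 mm.
Extrusion time = 5197132.6 / 64.9 = 80079.1 s.
80079.1 s = 22.24 hours.

22.24 hours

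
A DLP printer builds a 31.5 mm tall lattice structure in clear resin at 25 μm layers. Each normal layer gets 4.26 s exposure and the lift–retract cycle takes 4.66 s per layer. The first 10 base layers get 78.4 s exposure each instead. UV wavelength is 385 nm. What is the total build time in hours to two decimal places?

Number of layers: 31.5 / 0.025 → 1260 (rounded up).
Burn-in layers: 10 × (78.4 + 4.66) → 830.6 s.
Remaining layers = 1250 × (4.26 + 4.66), so 11150 s.
Total = 830.6 + 11150 = 11980.6 s = 3.33 hours.

3.33 hours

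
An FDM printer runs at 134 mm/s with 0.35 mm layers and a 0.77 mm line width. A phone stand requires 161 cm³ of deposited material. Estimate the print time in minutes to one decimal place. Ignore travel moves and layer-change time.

Extrusion cross-section = 0.35 × 0.77, so 0.2695 mm².
Toolpath length = 161 cm³ / 0.2695 mm² = 161000 / 0.2695 = 597402.6 mm.
Extrusion time = 597402.6 / 134 = 4458.2 s.
In the requested units: 4458.2 s = 74.3 minutes.

74.3 minutes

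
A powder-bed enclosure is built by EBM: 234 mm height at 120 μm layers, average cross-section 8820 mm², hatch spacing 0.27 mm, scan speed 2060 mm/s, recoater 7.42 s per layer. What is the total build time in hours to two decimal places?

Layers = ⌈234/0.12⌉ = 1950.
Per-layer scan distance: 8820 / 0.27 → 32666.7 mm.
Scan time per layer = 32666.7 / 2060 = 15.8576 s.
Per-layer time = 15.8576 + 7.42 = 23.2776 s.
Total: 1950 × 23.2776 s = 45391.32 s → 12.61 hours.

12.61 hours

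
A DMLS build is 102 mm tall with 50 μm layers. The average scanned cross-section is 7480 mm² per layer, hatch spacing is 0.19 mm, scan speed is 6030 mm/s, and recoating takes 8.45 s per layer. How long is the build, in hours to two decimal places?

8.49 hours

Number of layers: 102 / 0.05 → 2040 (rounded up).
Per-layer scan distance = 7480 / 0.19 = 39368.4 mm.
Scan time per layer: 39368.4 / 6030 → 6.5288 s.
Per-layer time = 6.5288 + 8.45, so 14.9788 s.
2040 layers × 14.9788 s/layer = 30556.752 s, i.e. 8.49 hours.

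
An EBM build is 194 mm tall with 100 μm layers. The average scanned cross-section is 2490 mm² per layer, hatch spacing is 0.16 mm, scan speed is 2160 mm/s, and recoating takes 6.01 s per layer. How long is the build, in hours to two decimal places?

7.12 hours

Number of layers: 194 / 0.1 → 1940 (rounded up).
Scan path per layer = 2490 / 0.16, so 15562.5 mm.
Scan time per layer = 15562.5 / 2160 = 7.2049 s.
Time per layer = 7.2049 + 6.01 = 13.2149 s.
1940 layers × 13.2149 s/layer = 25636.906 s, i.e. 7.12 hours.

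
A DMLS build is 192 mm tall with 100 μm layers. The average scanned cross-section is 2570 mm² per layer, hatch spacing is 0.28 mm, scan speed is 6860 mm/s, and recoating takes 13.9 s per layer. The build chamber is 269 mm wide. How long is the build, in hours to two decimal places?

8.13 hours

Layer count = ceil(192 / 0.1) = 1920.
Per-layer scan distance: 2570 / 0.28 → 9178.6 mm.
Laser time per layer = 9178.6 / 6860 = 1.338 s.
Layer cycle = 1.338 + 13.9 = 15.238 s.
Build time = 1920 × 15.238 = 29256.96 s = 8.13 hours.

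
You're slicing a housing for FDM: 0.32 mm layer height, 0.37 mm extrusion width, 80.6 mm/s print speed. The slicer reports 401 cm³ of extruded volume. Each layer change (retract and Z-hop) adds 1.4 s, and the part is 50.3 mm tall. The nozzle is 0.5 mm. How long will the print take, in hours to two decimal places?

Bead cross-section: 0.32 × 0.37 → 0.1184 mm².
Path length: 401000 mm³ / 0.1184 mm² → 3386824.3 mm.
Print-move time = 3386824.3 / 80.6 = 42020.2 s.
Number of layers: 50.3 / 0.32 → 158 (rounded up).
Z-hop total: 158 × 1.4 → 221.2 s.
Total = 42020.2 + 221.2 = 42241.4 s = 11.73 hours.

11.73 hours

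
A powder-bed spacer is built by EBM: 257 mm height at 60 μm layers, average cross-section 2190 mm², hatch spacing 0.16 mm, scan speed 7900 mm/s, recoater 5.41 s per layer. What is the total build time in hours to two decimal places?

Layers = ⌈257/0.06⌉ = 4284.
Per-layer scan distance = 2190 / 0.16 = 13687.5 mm.
Per-layer scan time = 13687.5 / 7900 = 1.7326 s.
Per-layer time = 1.7326 + 5.41, so 7.1426 s.
Total: 4284 × 7.1426 s = 30598.8984 s → 8.50 hours.

8.50 hours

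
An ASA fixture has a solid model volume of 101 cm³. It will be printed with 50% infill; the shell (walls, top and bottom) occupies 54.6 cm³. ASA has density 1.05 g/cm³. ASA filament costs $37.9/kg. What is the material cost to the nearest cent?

$3.10

Volume inside the shell = 101 − 54.6, so 46.4 cm³.
Infill deposited: 0.50 × 46.4 → 23.2 cm³.
Deposited volume = 54.6 + 23.2 = 77.8 cm³.
Mass = 77.8 × 1.05, so 81.69 g.
At $37.9/kg: 81.69/1000 × 37.9 = $3.10.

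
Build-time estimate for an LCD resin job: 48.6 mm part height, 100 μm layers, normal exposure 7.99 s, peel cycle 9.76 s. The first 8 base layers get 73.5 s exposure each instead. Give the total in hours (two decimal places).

Layers = ⌈48.6/0.1⌉ = 486.
Bottom layers = 8 × (73.5 + 9.76), so 666.08 s.
Normal layers: 478 × (7.99 + 9.76) → 8484.5 s.
Sum: 666.08 + 8484.5 = 9150.58 s → 2.54 hours.

2.54 hours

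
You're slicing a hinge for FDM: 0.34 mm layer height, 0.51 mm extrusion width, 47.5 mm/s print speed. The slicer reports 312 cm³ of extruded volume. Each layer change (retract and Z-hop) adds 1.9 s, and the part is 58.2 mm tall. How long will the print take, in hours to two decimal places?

Bead cross-section: 0.34 × 0.51 → 0.1734 mm².
Toolpath length = 312 cm³ / 0.1734 mm² = 312000 / 0.1734 = 1799308 mm.
Time extruding: 1799308 / 47.5 → 37880.2 s.
Layer count = ceil(58.2 / 0.34) = 172.
Non-print overhead: 172 × 1.9 → 326.8 s.
Total = 37880.2 + 326.8 = 38207 s = 10.61 hours.

10.61 hours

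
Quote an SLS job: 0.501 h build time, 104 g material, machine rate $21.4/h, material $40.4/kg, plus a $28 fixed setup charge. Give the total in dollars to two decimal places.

Machine cost = 21.4 × 0.501 = $10.7214.
Material cost = 40.4 × 104/1000, so $4.2016.
Total = 10.7214 + 4.2016 + 28 = 42.923 ≈ $42.92.

$42.92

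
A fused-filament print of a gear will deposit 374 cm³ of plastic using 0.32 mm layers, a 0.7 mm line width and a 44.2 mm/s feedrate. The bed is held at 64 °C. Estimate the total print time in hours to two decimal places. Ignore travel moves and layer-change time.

10.49 hours

Bead cross-section = 0.32 × 0.7, so 0.224 mm².
Total extruded path = 374000/0.224 = 1669642.9 mm.
Time extruding = 1669642.9 / 44.2, so 37774.7 s.
37774.7 s = 10.49 hours.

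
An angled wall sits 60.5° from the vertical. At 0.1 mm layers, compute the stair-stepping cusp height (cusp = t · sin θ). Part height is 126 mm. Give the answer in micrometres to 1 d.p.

87.0 μm

sin(60.5°) = 0.8704, so cusp = 0.1 × 0.8704 = 0.08704 mm → 87.0 μm.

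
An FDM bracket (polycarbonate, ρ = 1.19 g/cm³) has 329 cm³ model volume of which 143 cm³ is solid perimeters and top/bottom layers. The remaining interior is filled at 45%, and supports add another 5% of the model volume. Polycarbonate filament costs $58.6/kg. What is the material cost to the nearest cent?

Volume inside the shell = 329 − 143, so 186 cm³.
Deposited infill = 0.45 × 186 = 83.7 cm³.
Support: 0.05 × 329 → 16.45 cm³.
Total extruded = 143 + 83.7 + 16.45, so 243.15 cm³.
Mass: 243.15 × 1.19 → 289.3485 g.
Cost = 289.3485 g / 1000 × $58.6/kg = $16.96.

$16.96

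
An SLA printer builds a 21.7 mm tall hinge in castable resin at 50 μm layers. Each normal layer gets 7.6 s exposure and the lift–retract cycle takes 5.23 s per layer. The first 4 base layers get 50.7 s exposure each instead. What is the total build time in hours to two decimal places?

1.59 hours

Layers = ⌈21.7/0.05⌉ = 434.
Base layers: 4 × (50.7 + 5.23) → 223.72 s.
Remaining layers = 430 × (7.6 + 5.23) = 5516.9 s.
Sum: 223.72 + 5516.9 = 5740.62 s → 1.59 hours.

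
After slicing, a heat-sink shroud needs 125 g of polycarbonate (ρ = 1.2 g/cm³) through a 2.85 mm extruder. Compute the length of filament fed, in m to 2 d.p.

16.33 m

Volume = 125 g / 1.2 g·cm⁻³ = 104.1667 cm³ = 104166.7 mm³.
Cross-section of 2.85 mm filament: π·(2.85/2)² = 6.3794 mm².
L = V/A = 104166.7/6.3794 = 16328.6 mm → 16.33 m.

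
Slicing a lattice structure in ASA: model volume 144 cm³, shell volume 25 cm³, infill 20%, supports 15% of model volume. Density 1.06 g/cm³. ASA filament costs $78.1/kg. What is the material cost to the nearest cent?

$5.83

Infill region: 144 − 25 → 119 cm³.
Infill deposited = 0.20 × 119 = 23.8 cm³.
Support: 0.15 × 144 → 21.6 cm³.
Total printed volume = 25 + 23.8 + 21.6 = 70.4 cm³.
Mass = 70.4 × 1.06, so 74.624 g.
Cost = 74.624 g / 1000 × $78.1/kg = $5.83.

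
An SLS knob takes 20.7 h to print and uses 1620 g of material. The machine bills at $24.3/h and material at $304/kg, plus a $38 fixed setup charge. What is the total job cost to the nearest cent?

$1033.49

Time charge: 24.3 × 20.7 → $503.01.
Feedstock cost: 304 × 1620/1000 → $492.48.
Adding setup: 503.01 + 492.48 + 38 → $1033.49.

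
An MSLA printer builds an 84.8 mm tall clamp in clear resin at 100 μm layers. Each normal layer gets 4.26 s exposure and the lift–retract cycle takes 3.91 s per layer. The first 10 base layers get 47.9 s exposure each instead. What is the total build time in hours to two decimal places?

Layers = ⌈84.8/0.1⌉ = 848.
Burn-in layers = 10 × (47.9 + 3.91) = 518.1 s.
Regular layers: 838 × (4.26 + 3.91) → 6846.46 s.
Sum: 518.1 + 6846.46 = 7364.56 s → 2.05 hours.

2.05 hours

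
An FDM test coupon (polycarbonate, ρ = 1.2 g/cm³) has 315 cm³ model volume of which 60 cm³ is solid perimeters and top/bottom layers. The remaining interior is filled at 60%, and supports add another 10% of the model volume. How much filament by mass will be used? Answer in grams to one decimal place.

293.4 g

Interior volume: 315 − 60 → 255 cm³.
Deposited infill: 0.60 × 255 → 153 cm³.
Support = 0.10 × 315, so 31.5 cm³.
Total printed volume: 60 + 153 + 31.5 → 244.5 cm³.
Mass = 244.5 × 1.2 = 293.4 g.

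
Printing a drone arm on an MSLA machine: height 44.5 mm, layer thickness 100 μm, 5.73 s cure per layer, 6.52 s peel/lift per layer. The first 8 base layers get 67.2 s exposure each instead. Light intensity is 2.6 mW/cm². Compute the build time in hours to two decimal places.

Layer count = ceil(44.5 / 0.1) = 445.
Base layers = 8 × (67.2 + 6.52) = 589.76 s.
Regular layers = 437 × (5.73 + 6.52), so 5353.25 s.
Sum: 589.76 + 5353.25 = 5943.01 s → 1.65 hours.

1.65 hours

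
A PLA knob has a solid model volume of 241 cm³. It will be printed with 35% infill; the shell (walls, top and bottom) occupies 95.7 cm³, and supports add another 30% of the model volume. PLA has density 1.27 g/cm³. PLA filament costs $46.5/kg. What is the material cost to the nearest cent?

$12.92

Volume inside the shell: 241 − 95.7 → 145.3 cm³.
Infill volume: 0.35 × 145.3 → 50.855 cm³.
Support: 0.30 × 241 → 72.3 cm³.
Total extruded = 95.7 + 50.855 + 72.3, so 218.855 cm³.
Mass = 218.855 × 1.27 = 277.94585 g.
Cost = 277.94585 g / 1000 × $46.5/kg = $12.92.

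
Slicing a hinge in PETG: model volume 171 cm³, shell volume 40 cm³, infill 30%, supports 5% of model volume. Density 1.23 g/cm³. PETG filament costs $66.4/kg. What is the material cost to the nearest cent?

$7.17

Infill region = 171 − 40, so 131 cm³.
Deposited infill: 0.30 × 131 → 39.3 cm³.
Support: 0.05 × 171 → 8.55 cm³.
Total extruded = 40 + 39.3 + 8.55, so 87.85 cm³.
Mass = 87.85 × 1.23 = 108.0555 g.
At $66.4/kg: 108.0555/1000 × 66.4 = $7.17.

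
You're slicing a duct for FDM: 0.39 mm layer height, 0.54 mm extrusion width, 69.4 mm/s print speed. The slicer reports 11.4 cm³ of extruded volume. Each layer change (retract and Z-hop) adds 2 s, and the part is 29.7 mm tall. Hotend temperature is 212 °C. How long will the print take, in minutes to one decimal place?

Line area: 0.39 × 0.54 → 0.2106 mm².
Toolpath length = 11.4 cm³ / 0.2106 mm² = 11400 / 0.2106 = 54131.1 mm.
Print-move time: 54131.1 / 69.4 → 780 s.
Number of layers: 29.7 / 0.39 → 77 (rounded up).
Layer-change overhead = 77 × 2 = 154 s.
Altogether 780 + 154 = 934 s, i.e. 15.6 minutes.

15.6 minutes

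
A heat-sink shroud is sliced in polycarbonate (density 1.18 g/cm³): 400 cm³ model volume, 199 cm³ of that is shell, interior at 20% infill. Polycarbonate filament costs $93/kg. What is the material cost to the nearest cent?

$26.25

Infill region: 400 − 199 → 201 cm³.
Infill volume = 0.20 × 201, so 40.2 cm³.
Deposited volume = 199 + 40.2, so 239.2 cm³.
Mass = 239.2 × 1.18, so 282.256 g.
At $93/kg: 282.256/1000 × 93 = $26.25.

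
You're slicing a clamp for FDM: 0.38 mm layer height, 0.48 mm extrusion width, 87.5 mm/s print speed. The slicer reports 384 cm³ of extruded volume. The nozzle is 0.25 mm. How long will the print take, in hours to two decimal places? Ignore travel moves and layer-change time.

Bead cross-section = 0.38 × 0.48, so 0.1824 mm².
Toolpath length = 384 cm³ / 0.1824 mm² = 384000 / 0.1824 = 2105263.2 mm.
Print-move time = 2105263.2 / 87.5 = 24060.2 s.
In the requested units: 24060.2 s = 6.68 hours.

6.68 hours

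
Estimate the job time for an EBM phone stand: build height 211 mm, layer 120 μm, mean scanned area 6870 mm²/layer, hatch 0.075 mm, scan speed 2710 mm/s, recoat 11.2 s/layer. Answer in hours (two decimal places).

Number of layers: 211 / 0.12 → 1759 (rounded up).
Per-layer scan distance = 6870 / 0.075 = 91600 mm.
Per-layer scan time = 91600 / 2710 = 33.8007 s.
Time per layer = 33.8007 + 11.2 = 45.0007 s.
1759 layers × 45.0007 s/layer = 79156.2313 s, i.e. 21.99 hours.

21.99 hours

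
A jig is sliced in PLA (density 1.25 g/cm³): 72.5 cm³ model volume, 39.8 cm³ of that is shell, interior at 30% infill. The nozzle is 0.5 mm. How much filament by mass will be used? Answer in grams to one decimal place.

Volume inside the shell = 72.5 − 39.8 = 32.7 cm³.
Infill volume: 0.30 × 32.7 → 9.81 cm³.
Deposited volume = 39.8 + 9.81, so 49.61 cm³.
Mass = 49.61 × 1.25 = 62.0125 g.

62.0 g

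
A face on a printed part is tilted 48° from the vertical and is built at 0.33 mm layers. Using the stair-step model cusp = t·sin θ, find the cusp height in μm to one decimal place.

sin(48°) = 0.7431, so cusp = 0.33 × 0.7431 = 0.245223 mm → 245.2 μm.

245.2 μm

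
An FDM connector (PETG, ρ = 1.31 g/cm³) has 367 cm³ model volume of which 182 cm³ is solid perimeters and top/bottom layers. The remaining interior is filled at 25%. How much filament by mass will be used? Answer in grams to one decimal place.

299.0 g

Volume inside the shell: 367 − 182 → 185 cm³.
Deposited infill = 0.25 × 185, so 46.25 cm³.
Total printed volume = 182 + 46.25 = 228.25 cm³.
Mass = 228.25 × 1.31 = 299.0075 g.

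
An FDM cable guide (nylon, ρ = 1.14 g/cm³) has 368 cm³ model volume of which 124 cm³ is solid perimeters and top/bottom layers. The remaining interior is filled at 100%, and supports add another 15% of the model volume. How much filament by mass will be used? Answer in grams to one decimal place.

Volume inside the shell = 368 − 124, so 244 cm³.
Deposited infill = 1.00 × 244, so 244 cm³.
Support = 0.15 × 368 = 55.2 cm³.
Deposited volume: 124 + 244 + 55.2 → 423.2 cm³.
Mass = 423.2 × 1.14 = 482.448 g.

482.4 g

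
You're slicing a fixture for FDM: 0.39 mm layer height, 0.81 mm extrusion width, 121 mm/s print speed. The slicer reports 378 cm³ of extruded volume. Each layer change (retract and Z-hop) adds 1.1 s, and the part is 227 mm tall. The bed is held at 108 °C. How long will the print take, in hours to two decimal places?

2.93 hours

Extrusion cross-section: 0.39 × 0.81 → 0.3159 mm².
Total extruded path = 378000/0.3159 = 1196581.2 mm.
Time extruding = 1196581.2 / 121 = 9889.1 s.
Layer count = ceil(227 / 0.39) = 583.
Z-hop total: 583 × 1.1 → 641.3 s.
Altogether 9889.1 + 641.3 = 10530.4 s, i.e. 2.93 hours.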